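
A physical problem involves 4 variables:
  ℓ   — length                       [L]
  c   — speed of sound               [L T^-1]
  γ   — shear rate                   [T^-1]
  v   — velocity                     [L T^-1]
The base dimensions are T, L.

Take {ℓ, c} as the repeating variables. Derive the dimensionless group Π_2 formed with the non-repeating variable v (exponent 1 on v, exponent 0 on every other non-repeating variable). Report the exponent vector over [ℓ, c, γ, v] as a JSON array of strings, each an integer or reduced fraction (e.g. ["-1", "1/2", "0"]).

Dimensional matrix (T×L by ℓ×c×γ×v):
  T: [ 0 -1 -1 -1]
  L: [ 1  1  0  1]
Row reduction gives pivot columns ℓ,c; rank = 2
Pivot set = {ℓ,c}, free = {γ,v}
RREF:
  r0: [   1    0   -1    0]
  r1: [   0    1    1    1]
Fix exponent of v at 1, γ at 0; solve each RREF row for its pivot's exponent:
  r0: exp(ℓ) + (0)·1 = 0 ⇒ exp(ℓ) = 0
  r1: exp(c) + (1)·1 = 0 ⇒ exp(c) = -1
Π_2 = c^-1 · v

["0", "-1", "0", "1"]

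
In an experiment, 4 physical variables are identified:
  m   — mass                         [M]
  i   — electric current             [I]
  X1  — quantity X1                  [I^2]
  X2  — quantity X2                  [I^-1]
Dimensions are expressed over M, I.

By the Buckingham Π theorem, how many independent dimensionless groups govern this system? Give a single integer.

2

Write exponents as rows M,I / cols m,i,X1,X2:
  M: [ 1  0  0  0]
  I: [ 0  1  2 -1]
Row reduction gives pivot columns m,i; rank = 2
Π count = n − r = 4 − 2 = 2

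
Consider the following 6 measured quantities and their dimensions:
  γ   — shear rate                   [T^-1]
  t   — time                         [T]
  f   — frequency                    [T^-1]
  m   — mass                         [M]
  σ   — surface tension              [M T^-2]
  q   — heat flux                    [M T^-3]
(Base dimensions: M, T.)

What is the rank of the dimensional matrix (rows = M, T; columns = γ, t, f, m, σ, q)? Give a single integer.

Dimensional matrix (M×T by γ×t×f×m×σ×q):
  M: [ 0  0  0  1  1  1]
  T: [-1  1 -1  0 -2 -3]
Row reduction gives pivot columns γ,m; rank = 2

2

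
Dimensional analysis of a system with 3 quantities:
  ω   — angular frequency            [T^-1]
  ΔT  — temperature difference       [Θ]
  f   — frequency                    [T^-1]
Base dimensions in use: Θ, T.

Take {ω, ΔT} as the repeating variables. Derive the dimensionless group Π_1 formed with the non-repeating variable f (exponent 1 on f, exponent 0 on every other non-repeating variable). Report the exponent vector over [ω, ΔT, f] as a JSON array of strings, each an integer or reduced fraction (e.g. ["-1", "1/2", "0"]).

["-1", "0", "1"]

Exponent matrix [Θ,T] × [ω,ΔT,f]:
  Θ: [ 0  1  0]
  T: [-1  0 -1]
Echelon form has 2 nonzero rows (pivots: ω,ΔT)
Pivot set = {ω,ΔT}, free = {f}
RREF:
  r0: [   1    0    1]
  r1: [   0    1    0]
Fix exponent of f at 1; solve each RREF row for its pivot's exponent:
  r0: exp(ω) + (1)·1 = 0 ⇒ exp(ω) = -1
  r1: exp(ΔT) + (0)·1 = 0 ⇒ exp(ΔT) = 0
Π_1 = ω^-1 · f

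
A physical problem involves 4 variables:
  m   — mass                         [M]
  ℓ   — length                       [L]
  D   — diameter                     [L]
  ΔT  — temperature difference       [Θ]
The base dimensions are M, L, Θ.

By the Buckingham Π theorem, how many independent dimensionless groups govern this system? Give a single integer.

Dimensional matrix (M×L×Θ by m×ℓ×D×ΔT):
  M: [ 1  0  0  0]
  L: [ 0  1  1  0]
  Θ: [ 0  0  0  1]
RREF → pivots at {m,ℓ,ΔT} ⇒ r = 3
4 vars − rank 3 = 1 Π group

1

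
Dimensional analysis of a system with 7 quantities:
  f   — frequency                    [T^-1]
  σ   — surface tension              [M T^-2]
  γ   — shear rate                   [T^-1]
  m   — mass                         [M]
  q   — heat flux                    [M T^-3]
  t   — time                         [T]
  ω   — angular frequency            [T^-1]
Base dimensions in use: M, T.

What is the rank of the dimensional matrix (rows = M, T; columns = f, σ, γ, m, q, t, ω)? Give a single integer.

2

Write exponents as rows M,T / cols f,σ,γ,m,q,t,ω:
  M: [ 0  1  0  1  1  0  0]
  T: [-1 -2 -1  0 -3  1 -1]
Row reduction gives pivot columns f,σ; rank = 2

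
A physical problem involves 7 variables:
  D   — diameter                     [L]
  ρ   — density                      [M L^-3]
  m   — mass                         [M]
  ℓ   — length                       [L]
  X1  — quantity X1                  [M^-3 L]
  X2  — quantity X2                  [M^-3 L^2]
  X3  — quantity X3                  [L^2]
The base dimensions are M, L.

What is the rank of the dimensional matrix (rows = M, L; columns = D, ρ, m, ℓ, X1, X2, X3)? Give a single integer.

Write exponents as rows M,L / cols D,ρ,m,ℓ,X1,X2,X3:
  M: [ 0  1  1  0 -3 -3  0]
  L: [ 1 -3  0  1  1  2  2]
RREF → pivots at {D,ρ} ⇒ r = 2

2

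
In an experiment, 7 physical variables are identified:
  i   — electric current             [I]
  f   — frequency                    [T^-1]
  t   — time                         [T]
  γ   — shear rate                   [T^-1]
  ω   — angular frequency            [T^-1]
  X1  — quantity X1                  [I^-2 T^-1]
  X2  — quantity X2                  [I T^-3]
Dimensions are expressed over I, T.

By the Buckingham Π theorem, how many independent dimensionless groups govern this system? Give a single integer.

Dimensional matrix (I×T by i×f×t×γ×ω×X1×X2):
  I: [ 1  0  0  0  0 -2  1]
  T: [ 0 -1  1 -1 -1 -1 -3]
RREF → pivots at {i,f} ⇒ r = 2
n=7, r=2 ⇒ 5 dimensionless groups

5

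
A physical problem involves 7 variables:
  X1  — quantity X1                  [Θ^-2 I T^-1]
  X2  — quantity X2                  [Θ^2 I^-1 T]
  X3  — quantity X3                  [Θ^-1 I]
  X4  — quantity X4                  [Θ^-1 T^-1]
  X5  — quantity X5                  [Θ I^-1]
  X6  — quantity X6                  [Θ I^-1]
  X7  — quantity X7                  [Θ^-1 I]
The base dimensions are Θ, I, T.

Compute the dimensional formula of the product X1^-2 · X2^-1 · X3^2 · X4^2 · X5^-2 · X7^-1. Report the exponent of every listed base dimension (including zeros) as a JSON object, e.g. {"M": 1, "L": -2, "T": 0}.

Write exponents as rows Θ,I,T / cols X1,X2,X3,X4,X5,X6,X7:
  Θ: [-2  2 -1 -1  1  1 -1]
  I: [ 1 -1  1  0 -1 -1  1]
  T: [-1  1  0 -1  0  0  0]
  [Θ]: (-2)·-2+(-1)·2+(2)·-1+(2)·-1+(-2)·1+(-1)·-1 = -3
  [I]: (-2)·1+(-1)·-1+(2)·1+(2)·0+(-2)·-1+(-1)·1 = 2
  [T]: (-2)·-1+(-1)·1+(2)·0+(2)·-1+(-2)·0+(-1)·0 = -1
⇒ Θ^-3 I^2 T^-1

{"Θ": -3, "I": 2, "T": -1}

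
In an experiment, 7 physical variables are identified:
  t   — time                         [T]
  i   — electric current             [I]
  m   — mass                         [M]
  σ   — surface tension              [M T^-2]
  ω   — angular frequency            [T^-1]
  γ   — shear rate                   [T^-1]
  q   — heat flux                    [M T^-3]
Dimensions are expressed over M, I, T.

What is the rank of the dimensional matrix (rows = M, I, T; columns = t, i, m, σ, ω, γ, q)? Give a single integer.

Write exponents as rows M,I,T / cols t,i,m,σ,ω,γ,q:
  M: [ 0  0  1  1  0  0  1]
  I: [ 0  1  0  0  0  0  0]
  T: [ 1  0  0 -2 -1 -1 -3]
Echelon form has 3 nonzero rows (pivots: t,i,m)

3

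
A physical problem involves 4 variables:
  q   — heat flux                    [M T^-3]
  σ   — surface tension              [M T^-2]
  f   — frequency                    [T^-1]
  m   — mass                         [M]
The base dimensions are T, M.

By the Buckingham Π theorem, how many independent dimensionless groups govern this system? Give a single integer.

2

Dimensional matrix (T×M by q×σ×f×m):
  T: [-3 -2 -1  0]
  M: [ 1  1  0  1]
Row reduction gives pivot columns q,σ; rank = 2
Π count = n − r = 4 − 2 = 2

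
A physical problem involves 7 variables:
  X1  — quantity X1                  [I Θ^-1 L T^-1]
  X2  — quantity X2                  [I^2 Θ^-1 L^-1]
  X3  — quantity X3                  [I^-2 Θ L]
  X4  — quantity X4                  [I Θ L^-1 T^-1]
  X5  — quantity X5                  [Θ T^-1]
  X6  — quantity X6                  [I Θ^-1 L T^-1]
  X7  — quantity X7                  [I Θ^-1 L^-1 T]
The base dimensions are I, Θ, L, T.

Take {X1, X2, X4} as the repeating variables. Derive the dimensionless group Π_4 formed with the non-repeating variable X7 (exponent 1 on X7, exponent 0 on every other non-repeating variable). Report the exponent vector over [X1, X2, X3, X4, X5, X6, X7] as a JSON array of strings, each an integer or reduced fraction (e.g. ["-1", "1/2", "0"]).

["1/2", "-1", "0", "1/2", "0", "0", "1"]

Dimensional matrix (I×Θ×L×T by X1×X2×X3×X4×X5×X6×X7):
  I: [ 1  2 -2  1  0  1  1]
  Θ: [-1 -1  1  1  1 -1 -1]
  L: [ 1 -1  1 -1  0  1 -1]
  T: [-1  0  0 -1 -1 -1  1]
Row reduction gives pivot columns X1,X2,X4; rank = 3
Pivot set = {X1,X2,X4}, free = {X3,X5,X6,X7}
RREF:
  r0: [   1    0    0    0  1/4    1 -1/2]
  r1: [   0    1   -1    0 -1/2    0    1]
  r2: [   0    0    0    1  3/4    0 -1/2]
  r3: [   0    0    0    0    0    0    0]
Fix exponent of X7 at 1, X3 at 0, X5 at 0, X6 at 0; solve each RREF row for its pivot's exponent:
  r0: exp(X1) + (-1/2)·1 = 0 ⇒ exp(X1) = 1/2
  r1: exp(X2) + (1)·1 = 0 ⇒ exp(X2) = -1
  r2: exp(X4) + (-1/2)·1 = 0 ⇒ exp(X4) = 1/2
Π_4 = X1^(1/2) · X2^-1 · X4^(1/2) · X7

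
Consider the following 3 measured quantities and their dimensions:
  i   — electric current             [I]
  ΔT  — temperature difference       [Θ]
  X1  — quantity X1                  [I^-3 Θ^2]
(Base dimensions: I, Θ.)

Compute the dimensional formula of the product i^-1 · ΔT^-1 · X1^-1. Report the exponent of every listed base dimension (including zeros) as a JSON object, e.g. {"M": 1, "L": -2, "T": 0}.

Exponent matrix [I,Θ] × [i,ΔT,X1]:
  I: [ 1  0 -3]
  Θ: [ 0  1  2]
  [I]: (-1)·1+(-1)·0+(-1)·-3 = 2
  [Θ]: (-1)·0+(-1)·1+(-1)·2 = -3
⇒ I^2 Θ^-3

{"I": 2, "Θ": -3}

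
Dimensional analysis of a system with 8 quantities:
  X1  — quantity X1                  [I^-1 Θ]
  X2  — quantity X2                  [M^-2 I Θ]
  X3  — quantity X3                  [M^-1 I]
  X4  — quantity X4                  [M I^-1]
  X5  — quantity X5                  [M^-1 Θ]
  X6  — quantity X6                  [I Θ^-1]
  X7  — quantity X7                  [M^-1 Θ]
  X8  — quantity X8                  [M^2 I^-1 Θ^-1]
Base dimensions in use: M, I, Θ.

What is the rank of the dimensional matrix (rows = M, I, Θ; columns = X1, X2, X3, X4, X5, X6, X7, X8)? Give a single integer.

Exponent matrix [M,I,Θ] × [X1,X2,X3,X4,X5,X6,X7,X8]:
  M: [ 0 -2 -1  1 -1  0 -1  2]
  I: [-1  1  1 -1  0  1  0 -1]
  Θ: [ 1  1  0  0  1 -1  1 -1]
RREF → pivots at {X1,X2} ⇒ r = 2

2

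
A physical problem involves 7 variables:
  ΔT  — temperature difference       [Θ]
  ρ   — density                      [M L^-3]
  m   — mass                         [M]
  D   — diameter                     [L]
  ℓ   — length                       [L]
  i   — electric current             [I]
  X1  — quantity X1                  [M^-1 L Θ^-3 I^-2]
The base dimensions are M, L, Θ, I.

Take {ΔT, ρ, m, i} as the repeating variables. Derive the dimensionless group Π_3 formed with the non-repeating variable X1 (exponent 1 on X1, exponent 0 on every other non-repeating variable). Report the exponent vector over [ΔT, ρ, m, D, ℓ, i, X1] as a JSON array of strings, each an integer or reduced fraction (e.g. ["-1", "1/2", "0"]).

Dimensional matrix (M×L×Θ×I by ΔT×ρ×m×D×ℓ×i×X1):
  M: [ 0  1  1  0  0  0 -1]
  L: [ 0 -3  0  1  1  0  1]
  Θ: [ 1  0  0  0  0  0 -3]
  I: [ 0  0  0  0  0  1 -2]
Echelon form has 4 nonzero rows (pivots: ΔT,ρ,m,i)
Repeat: ΔT,ρ,m,i; free: D,ℓ,X1
RREF:
  r0: [   1    0    0    0    0    0   -3]
  r1: [   0    1    0 -1/3 -1/3    0 -1/3]
  r2: [   0    0    1  1/3  1/3    0 -2/3]
  r3: [   0    0    0    0    0    1   -2]
Fix exponent of X1 at 1, D at 0, ℓ at 0; solve each RREF row for its pivot's exponent:
  r0: exp(ΔT) + (-3)·1 = 0 ⇒ exp(ΔT) = 3
  r1: exp(ρ) + (-1/3)·1 = 0 ⇒ exp(ρ) = 1/3
  r2: exp(m) + (-2/3)·1 = 0 ⇒ exp(m) = 2/3
  r3: exp(i) + (-2)·1 = 0 ⇒ exp(i) = 2
Π_3 = ΔT^3 · ρ^(1/3) · m^(2/3) · i^2 · X1

["3", "1/3", "2/3", "0", "0", "2", "1"]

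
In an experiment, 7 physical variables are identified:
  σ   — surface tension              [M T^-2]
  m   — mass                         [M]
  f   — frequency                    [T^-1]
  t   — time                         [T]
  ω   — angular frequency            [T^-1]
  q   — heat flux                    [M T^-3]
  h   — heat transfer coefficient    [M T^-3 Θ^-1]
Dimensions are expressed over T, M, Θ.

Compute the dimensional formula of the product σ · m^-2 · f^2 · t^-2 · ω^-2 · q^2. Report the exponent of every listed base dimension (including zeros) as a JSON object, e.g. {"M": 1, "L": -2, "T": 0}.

{"T": -10, "M": 1, "Θ": 0}

Exponent matrix [T,M,Θ] × [σ,m,f,t,ω,q,h]:
  T: [-2  0 -1  1 -1 -3 -3]
  M: [ 1  1  0  0  0  1  1]
  Θ: [ 0  0  0  0  0  0 -1]
  [T]: (1)·-2+(-2)·0+(2)·-1+(-2)·1+(-2)·-1+(2)·-3 = -10
  [M]: (1)·1+(-2)·1+(2)·0+(-2)·0+(-2)·0+(2)·1 = 1
  [Θ]: (1)·0+(-2)·0+(2)·0+(-2)·0+(-2)·0+(2)·0 = 0
⇒ T^-10 M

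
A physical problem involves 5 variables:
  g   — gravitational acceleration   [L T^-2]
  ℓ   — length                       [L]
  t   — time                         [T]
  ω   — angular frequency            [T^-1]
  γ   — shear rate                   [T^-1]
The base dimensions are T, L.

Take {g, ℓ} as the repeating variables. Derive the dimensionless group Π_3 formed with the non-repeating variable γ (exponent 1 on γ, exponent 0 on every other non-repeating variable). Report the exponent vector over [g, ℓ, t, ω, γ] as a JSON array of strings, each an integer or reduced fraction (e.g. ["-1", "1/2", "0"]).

["-1/2", "1/2", "0", "0", "1"]

Dimensional matrix (T×L by g×ℓ×t×ω×γ):
  T: [-2  0  1 -1 -1]
  L: [ 1  1  0  0  0]
Echelon form has 2 nonzero rows (pivots: g,ℓ)
Repeat: g,ℓ; free: t,ω,γ
RREF:
  r0: [   1    0 -1/2  1/2  1/2]
  r1: [   0    1  1/2 -1/2 -1/2]
Fix exponent of γ at 1, t at 0, ω at 0; solve each RREF row for its pivot's exponent:
  r0: exp(g) + (1/2)·1 = 0 ⇒ exp(g) = -1/2
  r1: exp(ℓ) + (-1/2)·1 = 0 ⇒ exp(ℓ) = 1/2
Π_3 = g^(-1/2) · ℓ^(1/2) · γ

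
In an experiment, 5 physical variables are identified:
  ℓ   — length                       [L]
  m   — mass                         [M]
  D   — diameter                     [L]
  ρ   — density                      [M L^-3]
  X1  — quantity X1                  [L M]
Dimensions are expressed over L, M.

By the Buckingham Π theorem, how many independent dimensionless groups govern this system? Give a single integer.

Write exponents as rows L,M / cols ℓ,m,D,ρ,X1:
  L: [ 1  0  1 -3  1]
  M: [ 0  1  0  1  1]
RREF → pivots at {ℓ,m} ⇒ r = 2
n=5, r=2 ⇒ 3 dimensionless groups

3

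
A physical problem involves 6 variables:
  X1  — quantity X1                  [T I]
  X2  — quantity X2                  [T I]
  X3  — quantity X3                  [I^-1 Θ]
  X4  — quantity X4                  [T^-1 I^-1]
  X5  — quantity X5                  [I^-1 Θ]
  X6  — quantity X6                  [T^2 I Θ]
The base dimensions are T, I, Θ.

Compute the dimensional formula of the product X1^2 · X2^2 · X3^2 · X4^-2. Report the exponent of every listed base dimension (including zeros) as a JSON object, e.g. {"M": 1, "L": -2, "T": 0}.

{"T": 6, "I": 4, "Θ": 2}

Dimensional matrix (T×I×Θ by X1×X2×X3×X4×X5×X6):
  T: [ 1  1  0 -1  0  2]
  I: [ 1  1 -1 -1 -1  1]
  Θ: [ 0  0  1  0  1  1]
  [T]: (2)·1+(2)·1+(2)·0+(-2)·-1 = 6
  [I]: (2)·1+(2)·1+(2)·-1+(-2)·-1 = 4
  [Θ]: (2)·0+(2)·0+(2)·1+(-2)·0 = 2
⇒ T^6 I^4 Θ^2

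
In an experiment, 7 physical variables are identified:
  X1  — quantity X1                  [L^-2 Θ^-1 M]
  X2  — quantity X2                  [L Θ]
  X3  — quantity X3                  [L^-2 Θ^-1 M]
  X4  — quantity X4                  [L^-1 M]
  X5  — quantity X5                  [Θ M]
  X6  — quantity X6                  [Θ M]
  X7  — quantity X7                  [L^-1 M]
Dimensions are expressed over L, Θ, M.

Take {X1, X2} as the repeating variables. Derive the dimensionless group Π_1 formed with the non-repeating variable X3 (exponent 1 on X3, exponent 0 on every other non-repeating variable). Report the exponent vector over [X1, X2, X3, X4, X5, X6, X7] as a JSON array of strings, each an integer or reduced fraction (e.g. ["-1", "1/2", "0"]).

["-1", "0", "1", "0", "0", "0", "0"]

Exponent matrix [L,Θ,M] × [X1,X2,X3,X4,X5,X6,X7]:
  L: [-2  1 -2 -1  0  0 -1]
  Θ: [-1  1 -1  0  1  1  0]
  M: [ 1  0  1  1  1  1  1]
Echelon form has 2 nonzero rows (pivots: X1,X2)
Pivot set = {X1,X2}, free = {X3,X4,X5,X6,X7}
RREF:
  r0: [   1    0    1    1    1    1    1]
  r1: [   0    1    0    1    2    2    1]
  r2: [   0    0    0    0    0    0    0]
Fix exponent of X3 at 1, X4 at 0, X5 at 0, X6 at 0, X7 at 0; solve each RREF row for its pivot's exponent:
  r0: exp(X1) + (1)·1 = 0 ⇒ exp(X1) = -1
  r1: exp(X2) + (0)·1 = 0 ⇒ exp(X2) = 0
Π_1 = X1^-1 · X3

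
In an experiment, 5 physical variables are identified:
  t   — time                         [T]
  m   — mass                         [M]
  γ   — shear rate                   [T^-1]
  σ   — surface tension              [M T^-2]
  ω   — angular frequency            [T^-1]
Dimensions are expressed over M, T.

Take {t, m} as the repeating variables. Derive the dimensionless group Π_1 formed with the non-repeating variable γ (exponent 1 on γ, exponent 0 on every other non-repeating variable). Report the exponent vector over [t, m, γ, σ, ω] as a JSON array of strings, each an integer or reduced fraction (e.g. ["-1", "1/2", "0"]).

Exponent matrix [M,T] × [t,m,γ,σ,ω]:
  M: [ 0  1  0  1  0]
  T: [ 1  0 -1 -2 -1]
RREF → pivots at {t,m} ⇒ r = 2
Repeat: t,m; free: γ,σ,ω
RREF:
  r0: [   1    0   -1   -2   -1]
  r1: [   0    1    0    1    0]
Fix exponent of γ at 1, σ at 0, ω at 0; solve each RREF row for its pivot's exponent:
  r0: exp(t) + (-1)·1 = 0 ⇒ exp(t) = 1
  r1: exp(m) + (0)·1 = 0 ⇒ exp(m) = 0
Π_1 = t · γ

["1", "0", "1", "0", "0"]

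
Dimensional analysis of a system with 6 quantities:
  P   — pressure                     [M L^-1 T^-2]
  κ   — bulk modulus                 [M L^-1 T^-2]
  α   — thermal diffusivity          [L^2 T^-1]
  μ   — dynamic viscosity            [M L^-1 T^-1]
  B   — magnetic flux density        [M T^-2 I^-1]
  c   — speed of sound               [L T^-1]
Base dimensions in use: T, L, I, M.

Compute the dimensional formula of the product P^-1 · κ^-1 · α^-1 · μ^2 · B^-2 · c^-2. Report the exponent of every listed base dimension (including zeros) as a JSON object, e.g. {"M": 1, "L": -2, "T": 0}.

{"T": 9, "L": -4, "I": 2, "M": -2}

Dimensional matrix (T×L×I×M by P×κ×α×μ×B×c):
  T: [-2 -2 -1 -1 -2 -1]
  L: [-1 -1  2 -1  0  1]
  I: [ 0  0  0  0 -1  0]
  M: [ 1  1  0  1  1  0]
  [T]: (-1)·-2+(-1)·-2+(-1)·-1+(2)·-1+(-2)·-2+(-2)·-1 = 9
  [L]: (-1)·-1+(-1)·-1+(-1)·2+(2)·-1+(-2)·0+(-2)·1 = -4
  [I]: (-1)·0+(-1)·0+(-1)·0+(2)·0+(-2)·-1+(-2)·0 = 2
  [M]: (-1)·1+(-1)·1+(-1)·0+(2)·1+(-2)·1+(-2)·0 = -2
⇒ T^9 L^-4 I^2 M^-2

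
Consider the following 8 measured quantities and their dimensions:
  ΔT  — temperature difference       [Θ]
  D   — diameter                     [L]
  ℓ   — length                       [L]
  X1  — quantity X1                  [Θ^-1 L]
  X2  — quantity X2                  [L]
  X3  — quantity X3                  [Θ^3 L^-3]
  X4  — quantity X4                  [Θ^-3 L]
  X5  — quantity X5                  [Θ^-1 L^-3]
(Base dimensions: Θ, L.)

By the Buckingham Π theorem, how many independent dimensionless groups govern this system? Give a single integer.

Write exponents as rows Θ,L / cols ΔT,D,ℓ,X1,X2,X3,X4,X5:
  Θ: [ 1  0  0 -1  0  3 -3 -1]
  L: [ 0  1  1  1  1 -3  1 -3]
Row reduction gives pivot columns ΔT,D; rank = 2
8 vars − rank 2 = 6 Π groups

6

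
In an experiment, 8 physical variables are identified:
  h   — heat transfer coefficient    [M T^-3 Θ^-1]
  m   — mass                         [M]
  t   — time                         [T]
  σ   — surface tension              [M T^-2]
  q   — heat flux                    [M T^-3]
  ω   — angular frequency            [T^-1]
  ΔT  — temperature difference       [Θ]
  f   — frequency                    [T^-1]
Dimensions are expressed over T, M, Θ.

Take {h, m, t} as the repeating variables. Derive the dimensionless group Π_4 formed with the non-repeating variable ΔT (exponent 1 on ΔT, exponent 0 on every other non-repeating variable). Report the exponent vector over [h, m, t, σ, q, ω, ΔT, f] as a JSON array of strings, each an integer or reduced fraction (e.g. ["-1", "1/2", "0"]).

Dimensional matrix (T×M×Θ by h×m×t×σ×q×ω×ΔT×f):
  T: [-3  0  1 -2 -3 -1  0 -1]
  M: [ 1  1  0  1  1  0  0  0]
  Θ: [-1  0  0  0  0  0  1  0]
Echelon form has 3 nonzero rows (pivots: h,m,t)
Repeat: h,m,t; free: σ,q,ω,ΔT,f
RREF:
  r0: [   1    0    0    0    0    0   -1    0]
  r1: [   0    1    0    1    1    0    1    0]
  r2: [   0    0    1   -2   -3   -1   -3   -1]
Fix exponent of ΔT at 1, σ at 0, q at 0, ω at 0, f at 0; solve each RREF row for its pivot's exponent:
  r0: exp(h) + (-1)·1 = 0 ⇒ exp(h) = 1
  r1: exp(m) + (1)·1 = 0 ⇒ exp(m) = -1
  r2: exp(t) + (-3)·1 = 0 ⇒ exp(t) = 3
Π_4 = h · m^-1 · t^3 · ΔT

["1", "-1", "3", "0", "0", "0", "1", "0"]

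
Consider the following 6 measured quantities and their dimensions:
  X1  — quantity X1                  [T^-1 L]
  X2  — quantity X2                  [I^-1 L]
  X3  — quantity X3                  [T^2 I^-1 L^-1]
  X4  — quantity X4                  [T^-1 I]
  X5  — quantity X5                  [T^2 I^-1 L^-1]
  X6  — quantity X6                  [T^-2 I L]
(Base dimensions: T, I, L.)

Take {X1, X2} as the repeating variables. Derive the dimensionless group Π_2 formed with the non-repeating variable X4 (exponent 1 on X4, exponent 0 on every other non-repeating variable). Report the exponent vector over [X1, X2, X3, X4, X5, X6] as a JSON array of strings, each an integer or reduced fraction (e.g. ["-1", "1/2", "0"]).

Exponent matrix [T,I,L] × [X1,X2,X3,X4,X5,X6]:
  T: [-1  0  2 -1  2 -2]
  I: [ 0 -1 -1  1 -1  1]
  L: [ 1  1 -1  0 -1  1]
Echelon form has 2 nonzero rows (pivots: X1,X2)
Repeat: X1,X2; free: X3,X4,X5,X6
RREF:
  r0: [   1    0   -2    1   -2    2]
  r1: [   0    1    1   -1    1   -1]
  r2: [   0    0    0    0    0    0]
Fix exponent of X4 at 1, X3 at 0, X5 at 0, X6 at 0; solve each RREF row for its pivot's exponent:
  r0: exp(X1) + (1)·1 = 0 ⇒ exp(X1) = -1
  r1: exp(X2) + (-1)·1 = 0 ⇒ exp(X2) = 1
Π_2 = X1^-1 · X2 · X4

["-1", "1", "0", "1", "0", "0"]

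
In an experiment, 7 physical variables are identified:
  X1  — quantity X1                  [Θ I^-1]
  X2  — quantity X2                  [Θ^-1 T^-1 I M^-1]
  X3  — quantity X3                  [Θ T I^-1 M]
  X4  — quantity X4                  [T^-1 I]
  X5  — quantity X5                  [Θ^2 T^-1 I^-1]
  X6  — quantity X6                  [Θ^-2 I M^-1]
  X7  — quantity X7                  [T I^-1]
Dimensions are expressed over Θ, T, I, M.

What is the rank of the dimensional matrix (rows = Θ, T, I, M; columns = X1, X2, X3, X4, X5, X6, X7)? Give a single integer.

3

Dimensional matrix (Θ×T×I×M by X1×X2×X3×X4×X5×X6×X7):
  Θ: [ 1 -1  1  0  2 -2  0]
  T: [ 0 -1  1 -1 -1  0  1]
  I: [-1  1 -1  1 -1  1 -1]
  M: [ 0 -1  1  0  0 -1  0]
Echelon form has 3 nonzero rows (pivots: X1,X2,X4)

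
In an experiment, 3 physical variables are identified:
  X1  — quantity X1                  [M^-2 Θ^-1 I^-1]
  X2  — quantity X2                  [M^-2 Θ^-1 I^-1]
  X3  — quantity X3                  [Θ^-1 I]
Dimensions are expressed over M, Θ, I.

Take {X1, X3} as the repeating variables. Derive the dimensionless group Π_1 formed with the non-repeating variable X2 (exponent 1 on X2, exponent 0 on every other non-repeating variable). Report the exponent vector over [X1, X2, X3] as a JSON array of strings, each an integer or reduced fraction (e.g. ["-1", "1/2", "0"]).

Write exponents as rows M,Θ,I / cols X1,X2,X3:
  M: [-2 -2  0]
  Θ: [-1 -1 -1]
  I: [-1 -1  1]
Echelon form has 2 nonzero rows (pivots: X1,X3)
Repeat: X1,X3; free: X2
RREF:
  r0: [   1    1    0]
  r1: [   0    0    1]
  r2: [   0    0    0]
Fix exponent of X2 at 1; solve each RREF row for its pivot's exponent:
  r0: exp(X1) + (1)·1 = 0 ⇒ exp(X1) = -1
  r1: exp(X3) + (0)·1 = 0 ⇒ exp(X3) = 0
Π_1 = X1^-1 · X2

["-1", "1", "0"]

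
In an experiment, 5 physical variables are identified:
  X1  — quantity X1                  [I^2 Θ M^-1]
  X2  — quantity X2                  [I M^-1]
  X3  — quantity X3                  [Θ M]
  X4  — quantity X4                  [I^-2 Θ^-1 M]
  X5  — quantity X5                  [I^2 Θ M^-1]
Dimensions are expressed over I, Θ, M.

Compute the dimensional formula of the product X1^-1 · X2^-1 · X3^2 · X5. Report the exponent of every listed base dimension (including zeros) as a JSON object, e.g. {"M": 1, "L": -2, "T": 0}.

Exponent matrix [I,Θ,M] × [X1,X2,X3,X4,X5]:
  I: [ 2  1  0 -2  2]
  Θ: [ 1  0  1 -1  1]
  M: [-1 -1  1  1 -1]
  [I]: (-1)·2+(-1)·1+(2)·0+(1)·2 = -1
  [Θ]: (-1)·1+(-1)·0+(2)·1+(1)·1 = 2
  [M]: (-1)·-1+(-1)·-1+(2)·1+(1)·-1 = 3
⇒ I^-1 Θ^2 M^3

{"I": -1, "Θ": 2, "M": 3}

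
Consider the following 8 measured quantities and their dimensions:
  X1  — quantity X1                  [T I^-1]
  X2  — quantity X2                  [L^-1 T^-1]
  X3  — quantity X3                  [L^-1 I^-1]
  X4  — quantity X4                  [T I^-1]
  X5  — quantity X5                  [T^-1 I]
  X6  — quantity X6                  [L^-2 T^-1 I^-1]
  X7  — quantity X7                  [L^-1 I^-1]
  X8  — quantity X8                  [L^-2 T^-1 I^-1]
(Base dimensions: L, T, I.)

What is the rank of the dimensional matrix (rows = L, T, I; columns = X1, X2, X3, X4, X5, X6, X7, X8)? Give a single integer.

2

Exponent matrix [L,T,I] × [X1,X2,X3,X4,X5,X6,X7,X8]:
  L: [ 0 -1 -1  0  0 -2 -1 -2]
  T: [ 1 -1  0  1 -1 -1  0 -1]
  I: [-1  0 -1 -1  1 -1 -1 -1]
RREF → pivots at {X1,X2} ⇒ r = 2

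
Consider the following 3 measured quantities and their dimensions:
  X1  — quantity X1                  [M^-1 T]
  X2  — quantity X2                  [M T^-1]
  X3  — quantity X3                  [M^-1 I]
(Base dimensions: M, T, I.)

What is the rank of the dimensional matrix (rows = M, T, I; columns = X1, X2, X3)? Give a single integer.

2

Dimensional matrix (M×T×I by X1×X2×X3):
  M: [-1  1 -1]
  T: [ 1 -1  0]
  I: [ 0  0  1]
Echelon form has 2 nonzero rows (pivots: X1,X3)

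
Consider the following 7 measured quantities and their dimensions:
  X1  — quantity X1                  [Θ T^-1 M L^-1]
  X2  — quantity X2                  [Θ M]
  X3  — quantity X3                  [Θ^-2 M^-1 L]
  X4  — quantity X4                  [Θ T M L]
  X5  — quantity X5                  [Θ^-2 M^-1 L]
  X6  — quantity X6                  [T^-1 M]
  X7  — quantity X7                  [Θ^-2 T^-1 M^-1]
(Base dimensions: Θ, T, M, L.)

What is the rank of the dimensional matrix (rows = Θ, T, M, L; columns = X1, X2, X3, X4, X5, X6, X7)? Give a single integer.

Exponent matrix [Θ,T,M,L] × [X1,X2,X3,X4,X5,X6,X7]:
  Θ: [ 1  1 -2  1 -2  0 -2]
  T: [-1  0  0  1  0 -1 -1]
  M: [ 1  1 -1  1 -1  1 -1]
  L: [-1  0  1  1  1  0  0]
RREF → pivots at {X1,X2,X3} ⇒ r = 3

3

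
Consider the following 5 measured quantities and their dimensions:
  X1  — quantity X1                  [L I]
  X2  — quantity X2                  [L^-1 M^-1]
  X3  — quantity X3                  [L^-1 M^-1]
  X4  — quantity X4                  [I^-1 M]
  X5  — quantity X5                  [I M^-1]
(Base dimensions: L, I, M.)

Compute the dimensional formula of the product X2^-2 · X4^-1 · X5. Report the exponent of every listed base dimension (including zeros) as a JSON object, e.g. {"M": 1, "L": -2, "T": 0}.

{"L": 2, "I": 2, "M": 0}

Write exponents as rows L,I,M / cols X1,X2,X3,X4,X5:
  L: [ 1 -1 -1  0  0]
  I: [ 1  0  0 -1  1]
  M: [ 0 -1 -1  1 -1]
  [L]: (-2)·-1+(-1)·0+(1)·0 = 2
  [I]: (-2)·0+(-1)·-1+(1)·1 = 2
  [M]: (-2)·-1+(-1)·1+(1)·-1 = 0
⇒ L^2 I^2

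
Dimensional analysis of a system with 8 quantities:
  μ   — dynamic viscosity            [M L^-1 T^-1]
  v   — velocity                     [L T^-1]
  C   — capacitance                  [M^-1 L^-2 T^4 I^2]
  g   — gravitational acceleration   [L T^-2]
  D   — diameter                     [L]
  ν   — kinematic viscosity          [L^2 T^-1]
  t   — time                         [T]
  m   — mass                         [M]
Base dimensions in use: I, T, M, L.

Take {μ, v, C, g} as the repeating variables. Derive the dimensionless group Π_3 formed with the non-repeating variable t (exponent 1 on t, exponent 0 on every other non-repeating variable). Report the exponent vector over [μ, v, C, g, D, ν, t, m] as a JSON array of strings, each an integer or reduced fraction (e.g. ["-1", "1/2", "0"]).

["0", "-1", "0", "1", "0", "0", "1", "0"]

Write exponents as rows I,T,M,L / cols μ,v,C,g,D,ν,t,m:
  I: [ 0  0  2  0  0  0  0  0]
  T: [-1 -1  4 -2  0 -1  1  0]
  M: [ 1  0 -1  0  0  0  0  1]
  L: [-1  1 -2  1  1  2  0  0]
Echelon form has 4 nonzero rows (pivots: μ,v,C,g)
Repeat: μ,v,C,g; free: D,ν,t,m
RREF:
  r0: [   1    0    0    0    0    0    0    1]
  r1: [   0    1    0    0    2    3    1    3]
  r2: [   0    0    1    0    0    0    0    0]
  r3: [   0    0    0    1   -1   -1   -1   -2]
Fix exponent of t at 1, D at 0, ν at 0, m at 0; solve each RREF row for its pivot's exponent:
  r0: exp(μ) + (0)·1 = 0 ⇒ exp(μ) = 0
  r1: exp(v) + (1)·1 = 0 ⇒ exp(v) = -1
  r2: exp(C) + (0)·1 = 0 ⇒ exp(C) = 0
  r3: exp(g) + (-1)·1 = 0 ⇒ exp(g) = 1
Π_3 = v^-1 · g · t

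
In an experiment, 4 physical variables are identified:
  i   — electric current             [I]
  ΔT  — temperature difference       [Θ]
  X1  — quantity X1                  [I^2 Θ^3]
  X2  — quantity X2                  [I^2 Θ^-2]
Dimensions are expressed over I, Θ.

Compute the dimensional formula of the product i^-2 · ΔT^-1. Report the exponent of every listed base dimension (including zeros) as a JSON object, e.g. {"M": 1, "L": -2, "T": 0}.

Exponent matrix [I,Θ] × [i,ΔT,X1,X2]:
  I: [ 1  0  2  2]
  Θ: [ 0  1  3 -2]
  [I]: (-2)·1+(-1)·0 = -2
  [Θ]: (-2)·0+(-1)·1 = -1
⇒ I^-2 Θ^-1

{"I": -2, "Θ": -1}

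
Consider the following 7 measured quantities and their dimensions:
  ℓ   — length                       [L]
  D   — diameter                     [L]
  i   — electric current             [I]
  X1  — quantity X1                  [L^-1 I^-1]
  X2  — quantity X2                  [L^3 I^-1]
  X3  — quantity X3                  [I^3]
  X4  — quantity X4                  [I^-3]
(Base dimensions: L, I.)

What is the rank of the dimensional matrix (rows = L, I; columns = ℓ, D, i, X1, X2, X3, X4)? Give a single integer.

2

Write exponents as rows L,I / cols ℓ,D,i,X1,X2,X3,X4:
  L: [ 1  1  0 -1  3  0  0]
  I: [ 0  0  1 -1 -1  3 -3]
Echelon form has 2 nonzero rows (pivots: ℓ,i)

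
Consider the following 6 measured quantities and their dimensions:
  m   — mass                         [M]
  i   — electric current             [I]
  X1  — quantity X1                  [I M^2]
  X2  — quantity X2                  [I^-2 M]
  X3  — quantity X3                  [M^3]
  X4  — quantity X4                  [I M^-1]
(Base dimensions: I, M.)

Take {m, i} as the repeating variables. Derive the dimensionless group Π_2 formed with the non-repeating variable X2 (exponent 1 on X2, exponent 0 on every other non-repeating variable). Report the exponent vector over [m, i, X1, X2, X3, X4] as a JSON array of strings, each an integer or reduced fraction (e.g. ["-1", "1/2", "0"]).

Write exponents as rows I,M / cols m,i,X1,X2,X3,X4:
  I: [ 0  1  1 -2  0  1]
  M: [ 1  0  2  1  3 -1]
Echelon form has 2 nonzero rows (pivots: m,i)
Pivot set = {m,i}, free = {X1,X2,X3,X4}
RREF:
  r0: [   1    0    2    1    3   -1]
  r1: [   0    1    1   -2    0    1]
Fix exponent of X2 at 1, X1 at 0, X3 at 0, X4 at 0; solve each RREF row for its pivot's exponent:
  r0: exp(m) + (1)·1 = 0 ⇒ exp(m) = -1
  r1: exp(i) + (-2)·1 = 0 ⇒ exp(i) = 2
Π_2 = m^-1 · i^2 · X2

["-1", "2", "0", "1", "0", "0"]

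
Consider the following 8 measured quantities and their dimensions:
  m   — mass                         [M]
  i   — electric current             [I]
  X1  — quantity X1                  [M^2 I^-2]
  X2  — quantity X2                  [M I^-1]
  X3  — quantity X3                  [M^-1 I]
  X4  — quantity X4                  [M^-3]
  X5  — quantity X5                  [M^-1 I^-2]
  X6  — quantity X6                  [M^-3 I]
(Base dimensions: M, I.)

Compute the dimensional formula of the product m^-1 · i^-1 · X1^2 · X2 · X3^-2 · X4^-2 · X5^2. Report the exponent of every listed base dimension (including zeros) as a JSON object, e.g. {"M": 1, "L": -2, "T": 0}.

Dimensional matrix (M×I by m×i×X1×X2×X3×X4×X5×X6):
  M: [ 1  0  2  1 -1 -3 -1 -3]
  I: [ 0  1 -2 -1  1  0 -2  1]
  [M]: (-1)·1+(-1)·0+(2)·2+(1)·1+(-2)·-1+(-2)·-3+(2)·-1 = 10
  [I]: (-1)·0+(-1)·1+(2)·-2+(1)·-1+(-2)·1+(-2)·0+(2)·-2 = -12
⇒ M^10 I^-12

{"M": 10, "I": -12}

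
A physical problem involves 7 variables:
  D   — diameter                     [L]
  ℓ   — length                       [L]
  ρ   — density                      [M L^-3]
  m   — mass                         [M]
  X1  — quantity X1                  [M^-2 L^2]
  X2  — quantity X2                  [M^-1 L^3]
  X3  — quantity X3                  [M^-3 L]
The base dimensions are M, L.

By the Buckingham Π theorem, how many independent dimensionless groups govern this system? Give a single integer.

Write exponents as rows M,L / cols D,ℓ,ρ,m,X1,X2,X3:
  M: [ 0  0  1  1 -2 -1 -3]
  L: [ 1  1 -3  0  2  3  1]
Row reduction gives pivot columns D,ρ; rank = 2
7 vars − rank 2 = 5 Π groups

5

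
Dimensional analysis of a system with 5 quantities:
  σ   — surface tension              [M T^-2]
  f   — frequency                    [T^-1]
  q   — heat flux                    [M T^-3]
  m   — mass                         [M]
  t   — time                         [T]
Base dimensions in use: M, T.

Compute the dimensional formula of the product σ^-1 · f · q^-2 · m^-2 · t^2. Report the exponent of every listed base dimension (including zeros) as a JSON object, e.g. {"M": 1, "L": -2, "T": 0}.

Write exponents as rows M,T / cols σ,f,q,m,t:
  M: [ 1  0  1  1  0]
  T: [-2 -1 -3  0  1]
  [M]: (-1)·1+(1)·0+(-2)·1+(-2)·1+(2)·0 = -5
  [T]: (-1)·-2+(1)·-1+(-2)·-3+(-2)·0+(2)·1 = 9
⇒ M^-5 T^9

{"M": -5, "T": 9}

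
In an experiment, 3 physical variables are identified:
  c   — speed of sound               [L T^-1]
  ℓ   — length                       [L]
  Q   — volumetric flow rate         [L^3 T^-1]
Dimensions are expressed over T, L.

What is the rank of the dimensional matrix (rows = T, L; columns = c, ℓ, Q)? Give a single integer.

2

Dimensional matrix (T×L by c×ℓ×Q):
  T: [-1  0 -1]
  L: [ 1  1  3]
Row reduction gives pivot columns c,ℓ; rank = 2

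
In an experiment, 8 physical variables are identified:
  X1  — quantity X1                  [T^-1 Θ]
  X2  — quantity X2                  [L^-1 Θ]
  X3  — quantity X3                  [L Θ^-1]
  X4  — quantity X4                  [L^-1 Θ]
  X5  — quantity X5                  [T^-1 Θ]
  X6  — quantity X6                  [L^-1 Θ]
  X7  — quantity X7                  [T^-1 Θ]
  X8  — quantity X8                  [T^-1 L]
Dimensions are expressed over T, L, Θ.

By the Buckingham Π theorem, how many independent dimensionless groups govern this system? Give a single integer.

6

Exponent matrix [T,L,Θ] × [X1,X2,X3,X4,X5,X6,X7,X8]:
  T: [-1  0  0  0 -1  0 -1 -1]
  L: [ 0 -1  1 -1  0 -1  0  1]
  Θ: [ 1  1 -1  1  1  1  1  0]
RREF → pivots at {X1,X2} ⇒ r = 2
n=8, r=2 ⇒ 6 dimensionless groups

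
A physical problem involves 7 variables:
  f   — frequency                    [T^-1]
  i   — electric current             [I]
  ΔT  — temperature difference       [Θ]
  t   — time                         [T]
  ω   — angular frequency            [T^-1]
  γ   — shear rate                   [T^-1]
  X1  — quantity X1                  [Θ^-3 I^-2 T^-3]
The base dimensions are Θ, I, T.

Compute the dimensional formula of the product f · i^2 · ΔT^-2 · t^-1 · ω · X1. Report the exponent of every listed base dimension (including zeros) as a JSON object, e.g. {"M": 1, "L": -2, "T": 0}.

Exponent matrix [Θ,I,T] × [f,i,ΔT,t,ω,γ,X1]:
  Θ: [ 0  0  1  0  0  0 -3]
  I: [ 0  1  0  0  0  0 -2]
  T: [-1  0  0  1 -1 -1 -3]
  [Θ]: (1)·0+(2)·0+(-2)·1+(-1)·0+(1)·0+(1)·-3 = -5
  [I]: (1)·0+(2)·1+(-2)·0+(-1)·0+(1)·0+(1)·-2 = 0
  [T]: (1)·-1+(2)·0+(-2)·0+(-1)·1+(1)·-1+(1)·-3 = -6
⇒ Θ^-5 T^-6

{"Θ": -5, "I": 0, "T": -6}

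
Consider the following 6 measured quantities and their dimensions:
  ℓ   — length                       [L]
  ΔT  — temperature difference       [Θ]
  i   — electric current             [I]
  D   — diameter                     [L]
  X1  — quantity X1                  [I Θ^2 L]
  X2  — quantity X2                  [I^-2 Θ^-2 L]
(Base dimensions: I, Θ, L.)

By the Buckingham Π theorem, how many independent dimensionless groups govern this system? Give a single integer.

Exponent matrix [I,Θ,L] × [ℓ,ΔT,i,D,X1,X2]:
  I: [ 0  0  1  0  1 -2]
  Θ: [ 0  1  0  0  2 -2]
  L: [ 1  0  0  1  1  1]
Echelon form has 3 nonzero rows (pivots: ℓ,ΔT,i)
n=6, r=3 ⇒ 3 dimensionless groups

3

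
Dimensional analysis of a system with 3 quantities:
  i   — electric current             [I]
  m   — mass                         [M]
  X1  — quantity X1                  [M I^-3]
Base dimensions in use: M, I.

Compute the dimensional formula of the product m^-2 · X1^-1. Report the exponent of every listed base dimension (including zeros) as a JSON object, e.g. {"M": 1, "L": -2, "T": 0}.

{"M": -3, "I": 3}

Dimensional matrix (M×I by i×m×X1):
  M: [ 0  1  1]
  I: [ 1  0 -3]
  [M]: (-2)·1+(-1)·1 = -3
  [I]: (-2)·0+(-1)·-3 = 3
⇒ M^-3 I^3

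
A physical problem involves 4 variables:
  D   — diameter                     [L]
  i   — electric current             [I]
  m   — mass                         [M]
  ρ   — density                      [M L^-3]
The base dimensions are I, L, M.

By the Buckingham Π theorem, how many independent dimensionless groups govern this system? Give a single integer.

Exponent matrix [I,L,M] × [D,i,m,ρ]:
  I: [ 0  1  0  0]
  L: [ 1  0  0 -3]
  M: [ 0  0  1  1]
Row reduction gives pivot columns D,i,m; rank = 3
n=4, r=3 ⇒ 1 dimensionless group

1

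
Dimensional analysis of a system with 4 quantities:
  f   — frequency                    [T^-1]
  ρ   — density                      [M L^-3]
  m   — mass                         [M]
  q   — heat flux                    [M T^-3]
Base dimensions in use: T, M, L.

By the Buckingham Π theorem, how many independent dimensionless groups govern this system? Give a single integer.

Exponent matrix [T,M,L] × [f,ρ,m,q]:
  T: [-1  0  0 -3]
  M: [ 0  1  1  1]
  L: [ 0 -3  0  0]
Echelon form has 3 nonzero rows (pivots: f,ρ,m)
4 vars − rank 3 = 1 Π group

1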